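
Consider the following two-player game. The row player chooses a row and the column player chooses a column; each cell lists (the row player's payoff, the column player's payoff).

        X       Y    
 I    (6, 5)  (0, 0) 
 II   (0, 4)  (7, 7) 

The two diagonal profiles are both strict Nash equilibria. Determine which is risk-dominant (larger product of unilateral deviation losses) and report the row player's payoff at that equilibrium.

6

At (I, X): the row player loses 6 − 0 = 6 by deviating; the column player loses 5 − 0 = 5. Product = 6·5 = 30.
At (II, Y): the row player loses 7 − 0 = 7 by deviating; the column player loses 7 − 4 = 3. Product = 7·3 = 21.
30 > 21, so (I, X) is risk-dominant. The row player's payoff there is 6.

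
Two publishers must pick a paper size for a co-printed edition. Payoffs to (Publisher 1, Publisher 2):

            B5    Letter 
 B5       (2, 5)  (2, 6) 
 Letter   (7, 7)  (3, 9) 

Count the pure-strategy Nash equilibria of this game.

Both Letter: Publisher 1 gets 3 (best alternative 2); Publisher 2 gets 9 (best alternative 7). Neither deviates — NE.
Both B5 is not a NE: Publisher 1 would switch to Letter (7 > 2).
No other cell survives both best-response checks, so there is 1 pure NE.

1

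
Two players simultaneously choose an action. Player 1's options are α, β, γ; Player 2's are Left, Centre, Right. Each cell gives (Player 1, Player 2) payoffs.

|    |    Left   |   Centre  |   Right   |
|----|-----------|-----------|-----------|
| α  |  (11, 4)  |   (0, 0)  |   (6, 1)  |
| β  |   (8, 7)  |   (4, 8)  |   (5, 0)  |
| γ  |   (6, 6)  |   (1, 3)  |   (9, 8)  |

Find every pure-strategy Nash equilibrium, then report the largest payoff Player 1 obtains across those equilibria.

11

(α, Left) is a pure NE (Player 1: 11 ≥ 8; Player 2: 4 ≥ 1). Player 1 gets 11.
(β, Centre) is a pure NE (Player 1: 4 ≥ 1; Player 2: 8 ≥ 7). Player 1 gets 4.
(γ, Right) is a pure NE (Player 1: 9 ≥ 6; Player 2: 8 ≥ 6). Player 1 gets 9.
Every other cell has a profitable deviation for at least one player. Highest of {11, 4, 9} is 11.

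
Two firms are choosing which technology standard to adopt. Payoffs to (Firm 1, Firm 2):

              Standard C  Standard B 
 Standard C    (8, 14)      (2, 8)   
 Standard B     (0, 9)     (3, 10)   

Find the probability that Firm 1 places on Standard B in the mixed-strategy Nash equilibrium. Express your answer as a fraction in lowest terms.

6/7

Firm 1's mix p on Standard C must make Firm 2 indifferent between Standard C and Standard B.
Firm 2's payoff from Standard C: 14p + 9(1−p). From Standard B: 8p + 10(1−p).
Set equal: 6p = 1(1−p) → p = 1/7.
Probability on Standard B is 1 − 1/7 = 6/7.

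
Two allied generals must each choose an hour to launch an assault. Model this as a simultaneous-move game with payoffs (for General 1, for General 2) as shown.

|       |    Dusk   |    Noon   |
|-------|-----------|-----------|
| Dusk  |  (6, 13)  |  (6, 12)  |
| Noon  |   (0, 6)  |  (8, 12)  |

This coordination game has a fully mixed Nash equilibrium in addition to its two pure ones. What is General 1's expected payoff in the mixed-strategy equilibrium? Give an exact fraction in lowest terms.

6

General 2 mixes with probability q on Dusk, chosen so General 1 is indifferent: 6q + 6(1−q) = 0q + 8(1−q) gives q = 1/4.
General 1's expected payoff (from either row, since indifferent) is 6·1/4 + 6·3/4 = 6.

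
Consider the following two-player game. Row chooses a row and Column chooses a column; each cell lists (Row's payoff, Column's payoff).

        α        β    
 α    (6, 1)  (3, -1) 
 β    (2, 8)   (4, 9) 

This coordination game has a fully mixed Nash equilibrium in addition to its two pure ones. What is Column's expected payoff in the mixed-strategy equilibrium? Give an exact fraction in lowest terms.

Row mixes with probability p on α, chosen so Column is indifferent: 1p + 8(1−p) = (-1)p + 9(1−p) gives p = 1/3.
Column's expected payoff is 1·1/3 + 8·2/3 = 17/3.

17/3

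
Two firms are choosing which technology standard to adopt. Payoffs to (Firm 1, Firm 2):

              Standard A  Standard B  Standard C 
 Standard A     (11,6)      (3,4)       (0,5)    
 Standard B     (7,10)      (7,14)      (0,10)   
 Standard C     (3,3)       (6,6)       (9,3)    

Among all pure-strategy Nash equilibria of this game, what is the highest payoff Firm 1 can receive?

Both Standard A is a pure NE (Firm 1: 11 ≥ 7; Firm 2: 6 ≥ 5). Firm 1 gets 11.
Both Standard B is a pure NE (Firm 1: 7 ≥ 6; Firm 2: 14 ≥ 10). Firm 1 gets 7.
Every other cell has a profitable deviation for at least one player. Highest of {11, 7} is 11.

11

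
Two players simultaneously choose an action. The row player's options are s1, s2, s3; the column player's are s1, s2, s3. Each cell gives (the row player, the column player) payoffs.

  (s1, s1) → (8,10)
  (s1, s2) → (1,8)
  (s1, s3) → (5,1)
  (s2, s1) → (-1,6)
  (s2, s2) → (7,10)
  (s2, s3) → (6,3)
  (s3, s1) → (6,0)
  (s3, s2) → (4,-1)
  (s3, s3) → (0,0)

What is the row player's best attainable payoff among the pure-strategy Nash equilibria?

Both s1 is a pure NE (the row player: 8 ≥ 6; the column player: 10 ≥ 8). The row player gets 8.
Both s2 is a pure NE (the row player: 7 ≥ 4; the column player: 10 ≥ 6). The row player gets 7.
Every other cell has a profitable deviation for at least one player. Highest of {8, 7} is 8.

8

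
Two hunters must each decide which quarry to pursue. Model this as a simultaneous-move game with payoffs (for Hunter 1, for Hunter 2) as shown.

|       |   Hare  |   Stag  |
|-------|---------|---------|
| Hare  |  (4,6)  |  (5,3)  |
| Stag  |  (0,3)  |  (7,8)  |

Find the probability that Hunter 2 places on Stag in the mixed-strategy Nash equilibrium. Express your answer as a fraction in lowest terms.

2/3

Hunter 2's mix q on Hare must make Hunter 1 indifferent between Hare and Stag.
Hunter 1's payoff from Hare: 4q + 5(1−q). From Stag: 0q + 7(1−q).
Set equal: 4q = 2(1−q) → q = 2/6 = 1/3.
Probability on Stag is 1 − 1/3 = 2/3.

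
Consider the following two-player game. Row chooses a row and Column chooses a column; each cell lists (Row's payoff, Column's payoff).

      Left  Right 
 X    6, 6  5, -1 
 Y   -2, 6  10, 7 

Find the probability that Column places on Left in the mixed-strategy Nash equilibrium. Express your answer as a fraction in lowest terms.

Column's mix q on Left must make Row indifferent between X and Y.
Row's payoff from X: 6q + 5(1−q). From Y: (-2)q + 10(1−q).
Set equal: 8q = 5(1−q) → q = 5/13.

5/13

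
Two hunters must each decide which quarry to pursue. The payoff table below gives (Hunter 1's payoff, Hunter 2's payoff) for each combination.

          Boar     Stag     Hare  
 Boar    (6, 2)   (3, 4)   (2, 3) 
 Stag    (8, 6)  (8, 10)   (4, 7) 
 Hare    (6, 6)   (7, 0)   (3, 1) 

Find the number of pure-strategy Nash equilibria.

Both Stag: Hunter 1 gets 8 (best alternative 7); Hunter 2 gets 10 (best alternative 7). Neither deviates — NE.
Both Boar is not a NE: Hunter 1 would switch to Stag (8 > 6).
No other cell survives both best-response checks, so there is 1 pure NE.

1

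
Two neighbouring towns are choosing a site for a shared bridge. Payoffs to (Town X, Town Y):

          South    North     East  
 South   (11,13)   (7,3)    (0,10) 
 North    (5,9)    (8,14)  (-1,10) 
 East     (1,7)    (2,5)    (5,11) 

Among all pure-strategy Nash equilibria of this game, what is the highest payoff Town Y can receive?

14

Both South is a pure NE (Town X: 11 ≥ 5; Town Y: 13 ≥ 10). Town Y gets 13.
Both North is a pure NE (Town X: 8 ≥ 7; Town Y: 14 ≥ 10). Town Y gets 14.
Both East is a pure NE (Town X: 5 ≥ 0; Town Y: 11 ≥ 7). Town Y gets 11.
Every other cell has a profitable deviation for at least one player. Highest of {13, 14, 11} is 14.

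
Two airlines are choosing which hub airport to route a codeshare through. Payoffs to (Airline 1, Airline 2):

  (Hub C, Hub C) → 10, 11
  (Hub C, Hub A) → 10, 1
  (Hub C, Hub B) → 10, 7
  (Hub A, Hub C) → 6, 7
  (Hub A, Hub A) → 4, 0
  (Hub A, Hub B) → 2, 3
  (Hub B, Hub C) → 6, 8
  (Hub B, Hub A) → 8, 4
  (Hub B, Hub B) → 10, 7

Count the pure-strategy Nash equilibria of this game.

Both Hub C: Airline 1 gets 10 (best alternative 6); Airline 2 gets 11 (best alternative 7). Neither deviates — NE.
Both Hub A is not a NE: Airline 1 would switch to Hub C (10 > 4).
No other cell survives both best-response checks, so there is 1 pure NE.

1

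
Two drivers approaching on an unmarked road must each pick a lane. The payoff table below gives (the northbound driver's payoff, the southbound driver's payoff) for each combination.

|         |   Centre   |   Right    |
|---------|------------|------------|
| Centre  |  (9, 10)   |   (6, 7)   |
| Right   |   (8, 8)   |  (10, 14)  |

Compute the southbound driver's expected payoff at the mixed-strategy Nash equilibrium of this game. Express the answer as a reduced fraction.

28/3

The northbound driver mixes with probability p on Centre, chosen so the southbound driver is indifferent: 10p + 8(1−p) = 7p + 14(1−p) gives p = 2/3.
The southbound driver's expected payoff is 10·2/3 + 8·1/3 = 28/3.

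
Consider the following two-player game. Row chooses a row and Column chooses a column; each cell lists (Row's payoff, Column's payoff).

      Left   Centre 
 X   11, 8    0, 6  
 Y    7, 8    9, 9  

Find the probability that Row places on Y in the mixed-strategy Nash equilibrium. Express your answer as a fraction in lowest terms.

2/3

Row's mix p on X must make Column indifferent between Left and Centre.
Column's payoff from Left: 8p + 8(1−p). From Centre: 6p + 9(1−p).
Set equal: 2p = 1(1−p) → p = 1/3.
Probability on Y is 1 − 1/3 = 2/3.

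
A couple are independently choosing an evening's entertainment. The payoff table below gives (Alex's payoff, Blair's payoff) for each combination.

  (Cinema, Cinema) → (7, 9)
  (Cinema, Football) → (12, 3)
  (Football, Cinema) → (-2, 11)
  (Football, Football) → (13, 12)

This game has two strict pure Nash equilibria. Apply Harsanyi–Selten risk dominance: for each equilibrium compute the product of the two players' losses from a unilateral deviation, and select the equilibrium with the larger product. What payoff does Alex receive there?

At both Cinema: Alex loses 7 − (-2) = 9 by deviating; Blair loses 9 − 3 = 6. Product = 9·6 = 54.
At both Football: Alex loses 13 − 12 = 1 by deviating; Blair loses 12 − 11 = 1. Product = 1·1 = 1.
54 > 1, so both Cinema is risk-dominant. Alex's payoff there is 7.

7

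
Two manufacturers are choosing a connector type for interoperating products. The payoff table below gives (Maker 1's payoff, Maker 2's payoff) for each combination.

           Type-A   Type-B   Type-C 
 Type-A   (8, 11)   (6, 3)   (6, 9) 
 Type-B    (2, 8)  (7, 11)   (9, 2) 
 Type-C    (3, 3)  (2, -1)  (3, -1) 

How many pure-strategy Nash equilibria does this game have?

Both Type-A: Maker 1 gets 8 (best alternative 3); Maker 2 gets 11 (best alternative 9). Neither deviates — NE.
Both Type-B: Maker 1 gets 7 (best alternative 6); Maker 2 gets 11 (best alternative 8). Neither deviates — NE.
Both Type-C is not a NE: Maker 1 would switch to Type-B (9 > 3).
No other cell survives both best-response checks, so there are 2 pure NE.

2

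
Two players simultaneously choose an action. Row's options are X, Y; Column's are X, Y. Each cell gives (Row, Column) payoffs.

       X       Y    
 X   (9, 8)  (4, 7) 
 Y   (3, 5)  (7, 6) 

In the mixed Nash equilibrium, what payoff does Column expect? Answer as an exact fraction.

13/2

Row mixes with probability p on X, chosen so Column is indifferent: 8p + 5(1−p) = 7p + 6(1−p) gives p = 1/2.
Column's expected payoff is 8·1/2 + 5·1/2 = 13/2.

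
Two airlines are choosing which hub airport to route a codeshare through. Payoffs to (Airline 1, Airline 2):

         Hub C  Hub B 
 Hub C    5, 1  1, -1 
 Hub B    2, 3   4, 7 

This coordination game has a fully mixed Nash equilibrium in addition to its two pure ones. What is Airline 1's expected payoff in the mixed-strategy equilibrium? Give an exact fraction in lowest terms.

3

Airline 2 mixes with probability q on Hub C, chosen so Airline 1 is indifferent: 5q + 1(1−q) = 2q + 4(1−q) gives q = 1/2.
Airline 1's expected payoff (from either row, since indifferent) is 5·1/2 + 1·1/2 = 3.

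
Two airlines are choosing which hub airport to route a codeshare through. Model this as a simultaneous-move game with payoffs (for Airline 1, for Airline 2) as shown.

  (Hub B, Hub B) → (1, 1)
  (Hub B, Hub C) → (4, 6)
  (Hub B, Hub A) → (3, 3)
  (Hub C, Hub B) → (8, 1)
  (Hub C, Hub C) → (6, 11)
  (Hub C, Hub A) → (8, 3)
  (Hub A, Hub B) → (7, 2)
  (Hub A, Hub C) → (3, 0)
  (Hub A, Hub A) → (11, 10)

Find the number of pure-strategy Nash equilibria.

2

Both Hub C: Airline 1 gets 6 (best alternative 4); Airline 2 gets 11 (best alternative 3). Neither deviates — NE.
Both Hub A: Airline 1 gets 11 (best alternative 8); Airline 2 gets 10 (best alternative 2). Neither deviates — NE.
Both Hub B is not a NE: Airline 1 would switch to Hub C (8 > 1).
No other cell survives both best-response checks, so there are 2 pure NE.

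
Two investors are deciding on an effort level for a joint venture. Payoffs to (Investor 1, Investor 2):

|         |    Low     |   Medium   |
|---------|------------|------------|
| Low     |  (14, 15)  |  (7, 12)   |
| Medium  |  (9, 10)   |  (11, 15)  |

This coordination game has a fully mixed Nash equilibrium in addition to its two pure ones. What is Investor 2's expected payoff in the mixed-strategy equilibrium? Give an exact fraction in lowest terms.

105/8

Investor 1 mixes with probability p on Low, chosen so Investor 2 is indifferent: 15p + 10(1−p) = 12p + 15(1−p) gives p = 5/8.
Investor 2's expected payoff is 15·5/8 + 10·3/8 = 105/8.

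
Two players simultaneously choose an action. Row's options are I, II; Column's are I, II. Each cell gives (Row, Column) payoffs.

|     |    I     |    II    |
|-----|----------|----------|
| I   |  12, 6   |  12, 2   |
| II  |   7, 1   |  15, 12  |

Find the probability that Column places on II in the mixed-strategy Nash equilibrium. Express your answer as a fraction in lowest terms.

Column's mix q on I must make Row indifferent between I and II.
Row's payoff from I: 12q + 12(1−q). From II: 7q + 15(1−q).
Set equal: 5q = 3(1−q) → q = 3/8.
Probability on II is 1 − 3/8 = 5/8.

5/8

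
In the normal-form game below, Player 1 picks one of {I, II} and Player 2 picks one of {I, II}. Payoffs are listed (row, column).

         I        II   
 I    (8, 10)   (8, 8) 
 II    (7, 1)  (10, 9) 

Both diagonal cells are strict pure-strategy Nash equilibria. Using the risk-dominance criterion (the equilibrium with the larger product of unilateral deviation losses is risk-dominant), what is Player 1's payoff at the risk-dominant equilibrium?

10

At both I: Player 1 loses 8 − 7 = 1 by deviating; Player 2 loses 10 − 8 = 2. Product = 1·2 = 2.
At both II: Player 1 loses 10 − 8 = 2 by deviating; Player 2 loses 9 − 1 = 8. Product = 2·8 = 16.
16 > 2, so both II is risk-dominant. Player 1's payoff there is 10.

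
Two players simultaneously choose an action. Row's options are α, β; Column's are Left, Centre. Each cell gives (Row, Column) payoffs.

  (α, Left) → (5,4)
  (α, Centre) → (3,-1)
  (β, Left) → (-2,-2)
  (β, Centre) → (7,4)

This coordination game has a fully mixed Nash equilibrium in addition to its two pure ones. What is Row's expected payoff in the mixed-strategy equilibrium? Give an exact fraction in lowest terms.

41/11

Column mixes with probability q on Left, chosen so Row is indifferent: 5q + 3(1−q) = (-2)q + 7(1−q) gives q = 4/11.
Row's expected payoff (from either row, since indifferent) is 5·4/11 + 3·7/11 = 41/11.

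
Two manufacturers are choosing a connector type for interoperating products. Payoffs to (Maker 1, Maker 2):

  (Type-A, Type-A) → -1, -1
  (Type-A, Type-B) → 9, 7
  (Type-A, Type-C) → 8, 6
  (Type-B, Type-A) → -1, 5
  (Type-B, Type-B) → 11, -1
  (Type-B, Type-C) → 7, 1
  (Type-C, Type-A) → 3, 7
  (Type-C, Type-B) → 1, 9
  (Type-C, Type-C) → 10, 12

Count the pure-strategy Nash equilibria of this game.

1

Both Type-C: Maker 1 gets 10 (best alternative 8); Maker 2 gets 12 (best alternative 9). Neither deviates — NE.
Both Type-B is not a NE: Maker 2 would switch to Type-A (5 > -1).
No other cell survives both best-response checks, so there is 1 pure NE.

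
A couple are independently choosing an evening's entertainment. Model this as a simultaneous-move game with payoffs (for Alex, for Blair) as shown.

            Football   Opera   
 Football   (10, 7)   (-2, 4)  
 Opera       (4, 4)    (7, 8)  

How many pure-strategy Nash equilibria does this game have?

Both Football: Alex gets 10 (best alternative 4); Blair gets 7 (best alternative 4). Neither deviates — NE.
Both Opera: Alex gets 7 (best alternative -2); Blair gets 8 (best alternative 4). Neither deviates — NE.
(Opera, Football) is not a NE: Alex would switch to Football (10 > 4).
No other cell survives both best-response checks, so there are 2 pure NE.

2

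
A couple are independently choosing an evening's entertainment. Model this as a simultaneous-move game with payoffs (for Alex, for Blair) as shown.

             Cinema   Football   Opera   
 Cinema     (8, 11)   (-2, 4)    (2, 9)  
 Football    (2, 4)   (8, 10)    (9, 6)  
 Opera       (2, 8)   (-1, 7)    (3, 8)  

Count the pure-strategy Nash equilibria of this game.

2

Both Cinema: Alex gets 8 (best alternative 2); Blair gets 11 (best alternative 9). Neither deviates — NE.
Both Football: Alex gets 8 (best alternative -1); Blair gets 10 (best alternative 6). Neither deviates — NE.
Both Opera is not a NE: Alex would switch to Football (9 > 3).
No other cell survives both best-response checks, so there are 2 pure NE.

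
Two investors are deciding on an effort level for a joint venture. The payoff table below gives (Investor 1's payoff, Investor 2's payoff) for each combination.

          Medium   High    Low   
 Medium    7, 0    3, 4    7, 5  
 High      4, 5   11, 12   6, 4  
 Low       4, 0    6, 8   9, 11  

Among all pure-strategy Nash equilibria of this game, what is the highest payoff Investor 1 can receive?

11

Both High is a pure NE (Investor 1: 11 ≥ 6; Investor 2: 12 ≥ 5). Investor 1 gets 11.
Both Low is a pure NE (Investor 1: 9 ≥ 7; Investor 2: 11 ≥ 8). Investor 1 gets 9.
Every other cell has a profitable deviation for at least one player. Highest of {11, 9} is 11.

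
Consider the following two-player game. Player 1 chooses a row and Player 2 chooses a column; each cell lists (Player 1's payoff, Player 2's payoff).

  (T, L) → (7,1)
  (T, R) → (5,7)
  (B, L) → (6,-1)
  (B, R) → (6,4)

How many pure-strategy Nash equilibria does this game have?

(B, R): Player 1 gets 6 (best alternative 5); Player 2 gets 4 (best alternative -1). Neither deviates — NE.
(T, L) is not a NE: Player 2 would switch to R (7 > 1).
No other cell survives both best-response checks, so there is 1 pure NE.

1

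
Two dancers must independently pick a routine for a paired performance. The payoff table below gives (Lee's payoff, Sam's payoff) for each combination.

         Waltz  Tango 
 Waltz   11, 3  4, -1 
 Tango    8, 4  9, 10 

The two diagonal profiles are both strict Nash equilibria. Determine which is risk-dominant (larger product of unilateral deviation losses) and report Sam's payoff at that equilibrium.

At both Waltz: Lee loses 11 − 8 = 3 by deviating; Sam loses 3 − (-1) = 4. Product = 3·4 = 12.
At both Tango: Lee loses 9 − 4 = 5 by deviating; Sam loses 10 − 4 = 6. Product = 5·6 = 30.
30 > 12, so both Tango is risk-dominant. Sam's payoff there is 10.

10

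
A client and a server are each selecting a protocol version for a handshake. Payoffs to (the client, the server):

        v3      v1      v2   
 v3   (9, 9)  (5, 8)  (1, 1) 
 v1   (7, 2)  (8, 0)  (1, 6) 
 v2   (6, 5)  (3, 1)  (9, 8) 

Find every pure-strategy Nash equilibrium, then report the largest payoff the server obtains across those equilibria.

9

Both v3 is a pure NE (the client: 9 ≥ 7; the server: 9 ≥ 8). The server gets 9.
Both v2 is a pure NE (the client: 9 ≥ 1; the server: 8 ≥ 5). The server gets 8.
Every other cell has a profitable deviation for at least one player. Highest of {9, 8} is 9.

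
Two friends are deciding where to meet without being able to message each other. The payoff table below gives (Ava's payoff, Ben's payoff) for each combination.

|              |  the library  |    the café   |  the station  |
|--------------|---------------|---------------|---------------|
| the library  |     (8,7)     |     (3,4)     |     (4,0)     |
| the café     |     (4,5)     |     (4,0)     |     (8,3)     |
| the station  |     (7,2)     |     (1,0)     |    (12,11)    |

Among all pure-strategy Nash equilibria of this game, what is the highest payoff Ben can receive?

11

Both the library is a pure NE (Ava: 8 ≥ 7; Ben: 7 ≥ 4). Ben gets 7.
Both the station is a pure NE (Ava: 12 ≥ 8; Ben: 11 ≥ 2). Ben gets 11.
Every other cell has a profitable deviation for at least one player. Highest of {7, 11} is 11.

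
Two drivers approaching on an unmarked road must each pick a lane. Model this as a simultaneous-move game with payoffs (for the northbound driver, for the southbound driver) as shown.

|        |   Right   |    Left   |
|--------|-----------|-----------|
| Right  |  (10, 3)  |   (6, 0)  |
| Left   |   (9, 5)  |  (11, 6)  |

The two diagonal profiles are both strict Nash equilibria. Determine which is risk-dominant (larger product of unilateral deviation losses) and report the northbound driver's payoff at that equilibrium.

11

At both Right: the northbound driver loses 10 − 9 = 1 by deviating; the southbound driver loses 3 − 0 = 3. Product = 1·3 = 3.
At both Left: the northbound driver loses 11 − 6 = 5 by deviating; the southbound driver loses 6 − 5 = 1. Product = 5·1 = 5.
5 > 3, so both Left is risk-dominant. The northbound driver's payoff there is 11.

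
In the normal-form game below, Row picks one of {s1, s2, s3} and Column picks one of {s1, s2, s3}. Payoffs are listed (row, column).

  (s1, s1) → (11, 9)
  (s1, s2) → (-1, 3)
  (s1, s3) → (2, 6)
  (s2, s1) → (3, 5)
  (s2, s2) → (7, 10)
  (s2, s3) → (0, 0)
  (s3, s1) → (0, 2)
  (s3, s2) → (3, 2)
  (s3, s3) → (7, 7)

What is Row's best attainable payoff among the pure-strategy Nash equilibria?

11

Both s1 is a pure NE (Row: 11 ≥ 3; Column: 9 ≥ 6). Row gets 11.
Both s2 is a pure NE (Row: 7 ≥ 3; Column: 10 ≥ 5). Row gets 7.
Both s3 is a pure NE (Row: 7 ≥ 2; Column: 7 ≥ 2). Row gets 7.
Every other cell has a profitable deviation for at least one player. Highest of {11, 7, 7} is 11.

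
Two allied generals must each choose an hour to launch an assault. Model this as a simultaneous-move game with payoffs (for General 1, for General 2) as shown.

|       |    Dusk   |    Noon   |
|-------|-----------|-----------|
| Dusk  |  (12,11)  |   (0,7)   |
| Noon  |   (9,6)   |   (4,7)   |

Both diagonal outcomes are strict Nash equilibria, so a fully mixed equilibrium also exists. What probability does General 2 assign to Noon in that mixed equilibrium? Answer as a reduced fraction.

3/7

General 2's mix q on Dusk must make General 1 indifferent between Dusk and Noon.
General 1's payoff from Dusk: 12q + 0(1−q). From Noon: 9q + 4(1−q).
Set equal: 3q = 4(1−q) → q = 4/7.
Probability on Noon is 1 − 4/7 = 3/7.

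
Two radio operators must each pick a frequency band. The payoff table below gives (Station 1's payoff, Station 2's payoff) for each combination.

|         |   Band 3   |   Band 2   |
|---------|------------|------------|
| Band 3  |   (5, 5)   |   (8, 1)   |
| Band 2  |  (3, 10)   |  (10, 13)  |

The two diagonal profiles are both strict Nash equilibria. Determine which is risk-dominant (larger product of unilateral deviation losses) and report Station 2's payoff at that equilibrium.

At both Band 3: Station 1 loses 5 − 3 = 2 by deviating; Station 2 loses 5 − 1 = 4. Product = 2·4 = 8.
At both Band 2: Station 1 loses 10 − 8 = 2 by deviating; Station 2 loses 13 − 10 = 3. Product = 2·3 = 6.
8 > 6, so both Band 3 is risk-dominant. Station 2's payoff there is 5.

5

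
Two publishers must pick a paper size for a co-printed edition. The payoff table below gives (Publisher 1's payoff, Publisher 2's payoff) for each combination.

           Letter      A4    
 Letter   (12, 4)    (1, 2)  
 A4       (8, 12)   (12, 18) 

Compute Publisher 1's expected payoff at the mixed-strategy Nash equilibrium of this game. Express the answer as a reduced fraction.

136/15

Publisher 2 mixes with probability q on Letter, chosen so Publisher 1 is indifferent: 12q + 1(1−q) = 8q + 12(1−q) gives q = 11/15.
Publisher 1's expected payoff (from either row, since indifferent) is 12·11/15 + 1·4/15 = 136/15.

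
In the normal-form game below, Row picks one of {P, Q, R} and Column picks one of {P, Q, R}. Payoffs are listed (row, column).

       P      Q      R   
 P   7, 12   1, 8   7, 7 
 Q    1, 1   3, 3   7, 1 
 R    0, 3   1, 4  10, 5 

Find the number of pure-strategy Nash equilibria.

Both P: Row gets 7 (best alternative 1); Column gets 12 (best alternative 8). Neither deviates — NE.
Both Q: Row gets 3 (best alternative 1); Column gets 3 (best alternative 1). Neither deviates — NE.
Both R: Row gets 10 (best alternative 7); Column gets 5 (best alternative 4). Neither deviates — NE.
(Q, P) is not a NE: Row would switch to P (7 > 1).
No other cell survives both best-response checks, so there are 3 pure NE.

3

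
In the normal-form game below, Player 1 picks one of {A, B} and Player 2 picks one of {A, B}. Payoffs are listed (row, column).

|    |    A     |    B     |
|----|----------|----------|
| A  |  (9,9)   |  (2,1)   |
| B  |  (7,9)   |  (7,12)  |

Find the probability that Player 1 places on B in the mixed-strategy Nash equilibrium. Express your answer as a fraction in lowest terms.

Player 1's mix p on A must make Player 2 indifferent between A and B.
Player 2's payoff from A: 9p + 9(1−p). From B: 1p + 12(1−p).
Set equal: 8p = 3(1−p) → p = 3/11.
Probability on B is 1 − 3/11 = 8/11.

8/11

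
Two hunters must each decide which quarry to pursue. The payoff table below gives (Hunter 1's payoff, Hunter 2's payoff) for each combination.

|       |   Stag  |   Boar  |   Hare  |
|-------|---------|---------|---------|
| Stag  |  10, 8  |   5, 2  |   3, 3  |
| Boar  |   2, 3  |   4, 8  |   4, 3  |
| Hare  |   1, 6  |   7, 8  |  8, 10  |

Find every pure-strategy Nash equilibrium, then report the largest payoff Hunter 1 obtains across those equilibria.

10

Both Stag is a pure NE (Hunter 1: 10 ≥ 2; Hunter 2: 8 ≥ 3). Hunter 1 gets 10.
Both Hare is a pure NE (Hunter 1: 8 ≥ 4; Hunter 2: 10 ≥ 8). Hunter 1 gets 8.
Every other cell has a profitable deviation for at least one player. Highest of {10, 8} is 10.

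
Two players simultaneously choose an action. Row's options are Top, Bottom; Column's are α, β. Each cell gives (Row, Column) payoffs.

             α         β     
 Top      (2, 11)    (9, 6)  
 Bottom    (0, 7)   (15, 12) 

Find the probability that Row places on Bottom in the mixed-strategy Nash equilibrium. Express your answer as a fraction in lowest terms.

Row's mix p on Top must make Column indifferent between α and β.
Column's payoff from α: 11p + 7(1−p). From β: 6p + 12(1−p).
Set equal: 5p = 5(1−p) → p = 5/10 = 1/2.
Probability on Bottom is 1 − 1/2 = 1/2.

1/2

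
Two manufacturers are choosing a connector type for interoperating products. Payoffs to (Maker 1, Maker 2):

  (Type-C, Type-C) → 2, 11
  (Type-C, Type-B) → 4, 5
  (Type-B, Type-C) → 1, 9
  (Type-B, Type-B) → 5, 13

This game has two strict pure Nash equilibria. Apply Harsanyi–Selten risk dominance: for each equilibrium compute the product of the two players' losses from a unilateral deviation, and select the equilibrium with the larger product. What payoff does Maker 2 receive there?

At both Type-C: Maker 1 loses 2 − 1 = 1 by deviating; Maker 2 loses 11 − 5 = 6. Product = 1·6 = 6.
At both Type-B: Maker 1 loses 5 − 4 = 1 by deviating; Maker 2 loses 13 − 9 = 4. Product = 1·4 = 4.
6 > 4, so both Type-C is risk-dominant. Maker 2's payoff there is 11.

11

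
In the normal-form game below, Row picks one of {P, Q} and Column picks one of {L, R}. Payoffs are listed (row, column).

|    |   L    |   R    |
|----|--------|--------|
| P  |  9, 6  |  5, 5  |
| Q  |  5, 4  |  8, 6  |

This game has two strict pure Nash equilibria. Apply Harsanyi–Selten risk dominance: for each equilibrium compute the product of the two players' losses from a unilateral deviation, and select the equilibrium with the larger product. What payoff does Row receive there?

At (P, L): Row loses 9 − 5 = 4 by deviating; Column loses 6 − 5 = 1. Product = 4·1 = 4.
At (Q, R): Row loses 8 − 5 = 3 by deviating; Column loses 6 − 4 = 2. Product = 3·2 = 6.
6 > 4, so (Q, R) is risk-dominant. Row's payoff there is 8.

8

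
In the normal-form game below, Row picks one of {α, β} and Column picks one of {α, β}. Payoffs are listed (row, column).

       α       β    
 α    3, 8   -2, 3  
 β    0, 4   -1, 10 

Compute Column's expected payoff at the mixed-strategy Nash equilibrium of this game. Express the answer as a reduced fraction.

Row mixes with probability p on α, chosen so Column is indifferent: 8p + 4(1−p) = 3p + 10(1−p) gives p = 6/11.
Column's expected payoff is 8·6/11 + 4·5/11 = 68/11.

68/11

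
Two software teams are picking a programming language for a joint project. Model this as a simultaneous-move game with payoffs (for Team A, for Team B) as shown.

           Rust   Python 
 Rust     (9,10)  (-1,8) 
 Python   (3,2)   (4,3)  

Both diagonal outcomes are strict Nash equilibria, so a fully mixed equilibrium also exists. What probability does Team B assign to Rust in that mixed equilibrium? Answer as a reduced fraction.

Team B's mix q on Rust must make Team A indifferent between Rust and Python.
Team A's payoff from Rust: 9q + (-1)(1−q). From Python: 3q + 4(1−q).
Set equal: 6q = 5(1−q) → q = 5/11.

5/11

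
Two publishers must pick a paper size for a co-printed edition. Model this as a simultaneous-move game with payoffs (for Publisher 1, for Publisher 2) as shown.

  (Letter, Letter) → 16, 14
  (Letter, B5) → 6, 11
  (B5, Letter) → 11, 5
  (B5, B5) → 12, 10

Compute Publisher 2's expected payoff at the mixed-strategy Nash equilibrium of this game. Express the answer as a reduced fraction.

Publisher 1 mixes with probability p on Letter, chosen so Publisher 2 is indifferent: 14p + 5(1−p) = 11p + 10(1−p) gives p = 5/8.
Publisher 2's expected payoff is 14·5/8 + 5·3/8 = 85/8.

85/8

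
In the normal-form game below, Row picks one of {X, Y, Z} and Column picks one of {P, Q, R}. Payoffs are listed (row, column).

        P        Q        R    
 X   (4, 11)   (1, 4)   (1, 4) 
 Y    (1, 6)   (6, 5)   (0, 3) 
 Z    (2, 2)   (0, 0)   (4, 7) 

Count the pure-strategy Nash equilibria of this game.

(X, P): Row gets 4 (best alternative 2); Column gets 11 (best alternative 4). Neither deviates — NE.
(Z, R): Row gets 4 (best alternative 1); Column gets 7 (best alternative 2). Neither deviates — NE.
(Y, Q) is not a NE: Column would switch to P (6 > 5).
No other cell survives both best-response checks, so there are 2 pure NE.

2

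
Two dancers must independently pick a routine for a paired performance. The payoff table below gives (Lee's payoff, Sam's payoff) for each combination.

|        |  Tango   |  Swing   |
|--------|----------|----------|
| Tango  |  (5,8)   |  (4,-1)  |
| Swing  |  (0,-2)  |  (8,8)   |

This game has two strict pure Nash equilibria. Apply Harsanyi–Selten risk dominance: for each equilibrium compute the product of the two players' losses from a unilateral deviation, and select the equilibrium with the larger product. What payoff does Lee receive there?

5

At both Tango: Lee loses 5 − 0 = 5 by deviating; Sam loses 8 − (-1) = 9. Product = 5·9 = 45.
At both Swing: Lee loses 8 − 4 = 4 by deviating; Sam loses 8 − (-2) = 10. Product = 4·10 = 40.
45 > 40, so both Tango is risk-dominant. Lee's payoff there is 5.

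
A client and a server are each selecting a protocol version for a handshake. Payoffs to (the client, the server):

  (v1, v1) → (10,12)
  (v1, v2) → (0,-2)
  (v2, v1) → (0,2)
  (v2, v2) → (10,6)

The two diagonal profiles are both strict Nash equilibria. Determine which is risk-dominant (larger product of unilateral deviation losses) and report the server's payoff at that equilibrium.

At both v1: the client loses 10 − 0 = 10 by deviating; the server loses 12 − (-2) = 14. Product = 10·14 = 140.
At both v2: the client loses 10 − 0 = 10 by deviating; the server loses 6 − 2 = 4. Product = 10·4 = 40.
140 > 40, so both v1 is risk-dominant. The server's payoff there is 12.

12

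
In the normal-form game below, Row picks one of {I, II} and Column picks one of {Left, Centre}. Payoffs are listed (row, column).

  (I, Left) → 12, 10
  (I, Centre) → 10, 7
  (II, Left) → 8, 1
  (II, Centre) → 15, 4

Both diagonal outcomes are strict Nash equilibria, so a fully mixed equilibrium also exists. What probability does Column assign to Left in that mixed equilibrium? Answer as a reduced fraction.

Column's mix q on Left must make Row indifferent between I and II.
Row's payoff from I: 12q + 10(1−q). From II: 8q + 15(1−q).
Set equal: 4q = 5(1−q) → q = 5/9.

5/9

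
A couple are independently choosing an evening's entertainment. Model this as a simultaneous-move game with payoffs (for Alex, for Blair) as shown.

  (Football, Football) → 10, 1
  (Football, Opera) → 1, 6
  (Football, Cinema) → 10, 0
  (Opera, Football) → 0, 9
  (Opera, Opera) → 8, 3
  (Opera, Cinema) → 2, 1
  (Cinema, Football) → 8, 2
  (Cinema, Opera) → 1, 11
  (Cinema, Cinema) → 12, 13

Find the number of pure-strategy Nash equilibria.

1

Both Cinema: Alex gets 12 (best alternative 10); Blair gets 13 (best alternative 11). Neither deviates — NE.
Both Opera is not a NE: Blair would switch to Football (9 > 3).
No other cell survives both best-response checks, so there is 1 pure NE.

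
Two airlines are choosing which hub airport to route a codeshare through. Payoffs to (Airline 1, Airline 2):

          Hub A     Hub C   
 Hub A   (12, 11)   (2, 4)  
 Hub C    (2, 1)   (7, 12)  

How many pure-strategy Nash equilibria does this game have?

2

Both Hub A: Airline 1 gets 12 (best alternative 2); Airline 2 gets 11 (best alternative 4). Neither deviates — NE.
Both Hub C: Airline 1 gets 7 (best alternative 2); Airline 2 gets 12 (best alternative 1). Neither deviates — NE.
(Hub C, Hub A) is not a NE: Airline 1 would switch to Hub A (12 > 2).
No other cell survives both best-response checks, so there are 2 pure NE.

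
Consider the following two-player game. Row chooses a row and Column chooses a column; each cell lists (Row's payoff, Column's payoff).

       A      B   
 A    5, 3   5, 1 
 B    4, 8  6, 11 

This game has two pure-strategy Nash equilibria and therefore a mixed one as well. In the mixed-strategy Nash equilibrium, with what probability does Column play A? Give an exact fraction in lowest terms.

1/2

Column's mix q on A must make Row indifferent between A and B.
Row's payoff from A: 5q + 5(1−q). From B: 4q + 6(1−q).
Set equal: 1q = 1(1−q) → q = 1/2.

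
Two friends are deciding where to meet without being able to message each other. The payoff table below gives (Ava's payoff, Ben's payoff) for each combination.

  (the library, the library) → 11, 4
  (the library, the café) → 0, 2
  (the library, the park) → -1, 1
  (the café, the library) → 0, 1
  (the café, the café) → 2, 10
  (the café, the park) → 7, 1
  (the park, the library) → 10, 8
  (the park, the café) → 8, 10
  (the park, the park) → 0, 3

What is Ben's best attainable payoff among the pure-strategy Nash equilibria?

Both the library is a pure NE (Ava: 11 ≥ 10; Ben: 4 ≥ 2). Ben gets 4.
(the park, the café) is a pure NE (Ava: 8 ≥ 2; Ben: 10 ≥ 8). Ben gets 10.
Every other cell has a profitable deviation for at least one player. Highest of {4, 10} is 10.

10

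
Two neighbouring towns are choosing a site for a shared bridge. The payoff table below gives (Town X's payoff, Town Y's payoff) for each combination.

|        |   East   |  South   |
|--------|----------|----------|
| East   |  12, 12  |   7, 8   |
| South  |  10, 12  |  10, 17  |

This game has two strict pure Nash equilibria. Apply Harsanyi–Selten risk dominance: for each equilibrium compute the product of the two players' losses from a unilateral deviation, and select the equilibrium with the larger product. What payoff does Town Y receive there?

17

At both East: Town X loses 12 − 10 = 2 by deviating; Town Y loses 12 − 8 = 4. Product = 2·4 = 8.
At both South: Town X loses 10 − 7 = 3 by deviating; Town Y loses 17 − 12 = 5. Product = 3·5 = 15.
15 > 8, so both South is risk-dominant. Town Y's payoff there is 17.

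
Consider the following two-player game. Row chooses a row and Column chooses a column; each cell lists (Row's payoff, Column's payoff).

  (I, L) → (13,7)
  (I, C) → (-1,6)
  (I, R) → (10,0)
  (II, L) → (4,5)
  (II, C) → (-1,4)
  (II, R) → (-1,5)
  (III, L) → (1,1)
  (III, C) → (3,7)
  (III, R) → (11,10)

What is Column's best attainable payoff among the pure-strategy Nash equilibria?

10

(I, L) is a pure NE (Row: 13 ≥ 4; Column: 7 ≥ 6). Column gets 7.
(III, R) is a pure NE (Row: 11 ≥ 10; Column: 10 ≥ 7). Column gets 10.
Every other cell has a profitable deviation for at least one player. Highest of {7, 10} is 10.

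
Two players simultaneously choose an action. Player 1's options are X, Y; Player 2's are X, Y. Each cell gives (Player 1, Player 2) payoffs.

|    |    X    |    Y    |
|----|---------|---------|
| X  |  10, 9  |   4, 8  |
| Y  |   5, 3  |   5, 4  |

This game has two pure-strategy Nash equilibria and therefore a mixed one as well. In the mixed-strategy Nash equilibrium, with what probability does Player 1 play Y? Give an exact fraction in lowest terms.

Player 1's mix p on X must make Player 2 indifferent between X and Y.
Player 2's payoff from X: 9p + 3(1−p). From Y: 8p + 4(1−p).
Set equal: 1p = 1(1−p) → p = 1/2.
Probability on Y is 1 − 1/2 = 1/2.

1/2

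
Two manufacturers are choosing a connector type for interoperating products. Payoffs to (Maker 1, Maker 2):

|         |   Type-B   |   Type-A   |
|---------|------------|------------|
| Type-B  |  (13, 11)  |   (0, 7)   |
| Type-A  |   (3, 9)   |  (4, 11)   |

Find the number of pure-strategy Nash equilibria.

Both Type-B: Maker 1 gets 13 (best alternative 3); Maker 2 gets 11 (best alternative 7). Neither deviates — NE.
Both Type-A: Maker 1 gets 4 (best alternative 0); Maker 2 gets 11 (best alternative 9). Neither deviates — NE.
(Type-A, Type-B) is not a NE: Maker 1 would switch to Type-B (13 > 3).
No other cell survives both best-response checks, so there are 2 pure NE.

2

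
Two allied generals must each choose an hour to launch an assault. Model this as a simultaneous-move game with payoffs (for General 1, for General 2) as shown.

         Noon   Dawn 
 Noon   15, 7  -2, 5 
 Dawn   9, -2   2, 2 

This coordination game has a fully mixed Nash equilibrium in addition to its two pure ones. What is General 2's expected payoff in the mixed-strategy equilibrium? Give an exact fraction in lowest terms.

4

General 1 mixes with probability p on Noon, chosen so General 2 is indifferent: 7p + (-2)(1−p) = 5p + 2(1−p) gives p = 2/3.
General 2's expected payoff is 7·2/3 + (-2)·1/3 = 4.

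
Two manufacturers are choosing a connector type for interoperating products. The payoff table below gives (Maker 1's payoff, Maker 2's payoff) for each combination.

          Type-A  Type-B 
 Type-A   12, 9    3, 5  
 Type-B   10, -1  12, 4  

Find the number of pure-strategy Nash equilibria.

Both Type-A: Maker 1 gets 12 (best alternative 10); Maker 2 gets 9 (best alternative 5). Neither deviates — NE.
Both Type-B: Maker 1 gets 12 (best alternative 3); Maker 2 gets 4 (best alternative -1). Neither deviates — NE.
(Type-B, Type-A) is not a NE: Maker 1 would switch to Type-A (12 > 10).
No other cell survives both best-response checks, so there are 2 pure NE.

2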